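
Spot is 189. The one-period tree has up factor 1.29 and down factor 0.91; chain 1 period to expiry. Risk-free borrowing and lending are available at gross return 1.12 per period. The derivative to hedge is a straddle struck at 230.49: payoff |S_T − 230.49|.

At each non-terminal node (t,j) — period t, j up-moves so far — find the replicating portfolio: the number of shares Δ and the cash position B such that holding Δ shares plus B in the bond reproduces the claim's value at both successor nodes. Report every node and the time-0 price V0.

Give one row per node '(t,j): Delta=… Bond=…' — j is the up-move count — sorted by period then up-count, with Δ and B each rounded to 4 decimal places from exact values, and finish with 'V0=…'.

(0,0): Delta=-0.6291 Bond=148.8341
V0=29.9394

No-arbitrage ⇒ martingale measure with p* = (R−d)/(u−d) = 0.5526.
Terminal payoffs: V(1,0)=58.5000, V(1,1)=13.3200
Node (0,0) S=189.0000: V=(p*·13.3200+(1−p*)·58.5000)/1.12=29.9394; Δ=(13.3200−58.5000)/(243.8100−171.9900)=-0.6291; B=V−Δ·S=148.8341
Each (Δ,B) replicates both successor values, so the strategy is self-financing and V0 is arbitrage-free.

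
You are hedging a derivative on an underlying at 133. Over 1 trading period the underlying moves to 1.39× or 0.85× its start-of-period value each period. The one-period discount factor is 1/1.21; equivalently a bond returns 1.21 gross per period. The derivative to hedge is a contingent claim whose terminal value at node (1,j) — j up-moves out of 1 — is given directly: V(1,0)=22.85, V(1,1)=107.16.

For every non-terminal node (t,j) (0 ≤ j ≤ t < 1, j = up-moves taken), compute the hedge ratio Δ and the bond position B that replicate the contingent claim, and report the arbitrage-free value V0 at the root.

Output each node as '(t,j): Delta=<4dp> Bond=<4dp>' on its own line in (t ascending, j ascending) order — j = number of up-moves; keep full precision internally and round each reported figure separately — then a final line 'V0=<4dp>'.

(0,0): Delta=1.1739 Bond=-90.7935
V0=65.3361

Since d<R<u, set p* = (R−d)/(u−d) = 0.6667; price each node as the discounted p*-expectation of its children.
At expiry t=1: V(1,0)=22.8500, V(1,1)=107.1600
Node (0,0) S=133.0000: V=(p*·107.1600+(1−p*)·22.8500)/1.21=65.3361; Δ=(107.1600−22.8500)/(184.8700−113.0500)=1.1739; B=V−Δ·S=-90.7935
Check: Δ(0,0)·S0 + B(0,0) = 65.3361 = V0.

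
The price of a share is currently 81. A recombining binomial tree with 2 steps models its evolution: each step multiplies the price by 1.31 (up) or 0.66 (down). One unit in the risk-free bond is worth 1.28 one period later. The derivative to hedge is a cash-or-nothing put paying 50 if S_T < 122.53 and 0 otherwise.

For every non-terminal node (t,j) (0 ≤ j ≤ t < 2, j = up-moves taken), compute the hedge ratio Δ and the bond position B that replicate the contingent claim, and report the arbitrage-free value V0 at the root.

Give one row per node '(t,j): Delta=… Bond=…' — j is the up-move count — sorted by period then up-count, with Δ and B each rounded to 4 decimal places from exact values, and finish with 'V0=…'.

Under the risk-neutral measure, an up-move has probability p* = (R−d)/(u−d) = 0.9538 and values discount at R = 1.28.
Terminal values V(2,·): V(2,0)=50.0000, V(2,1)=50.0000, V(2,2)=0.0000
(1,0): S=53.4600. Δ = (V_up−V_dn)/(S_up−S_dn) = (50.0000−50.0000)/(70.0326−35.2836) = 0.0000. V = [p*·50.0000 + (1−p*)·50.0000]/1.28 = 39.0625. B = V − Δ·S = 39.0625.
(1,1): S=106.1100. Δ = (V_up−V_dn)/(S_up−S_dn) = (0.0000−50.0000)/(139.0041−70.0326) = -0.7249. V = [p*·0.0000 + (1−p*)·50.0000]/1.28 = 1.8029. B = V − Δ·S = 78.7260.
(0,0): S=81.0000. Δ = (V_up−V_dn)/(S_up−S_dn) = (1.8029−39.0625)/(106.1100−53.4600) = -0.7077. V = [p*·1.8029 + (1−p*)·39.0625]/1.28 = 2.7520. B = V − Δ·S = 60.0745.
Self-financing check: at every node Δ·S+B equals the discounted successor values.

(0,0): Delta=-0.7077 Bond=60.0745
(1,0): Delta=0.0000 Bond=39.0625
(1,1): Delta=-0.7249 Bond=78.7260
V0=2.7520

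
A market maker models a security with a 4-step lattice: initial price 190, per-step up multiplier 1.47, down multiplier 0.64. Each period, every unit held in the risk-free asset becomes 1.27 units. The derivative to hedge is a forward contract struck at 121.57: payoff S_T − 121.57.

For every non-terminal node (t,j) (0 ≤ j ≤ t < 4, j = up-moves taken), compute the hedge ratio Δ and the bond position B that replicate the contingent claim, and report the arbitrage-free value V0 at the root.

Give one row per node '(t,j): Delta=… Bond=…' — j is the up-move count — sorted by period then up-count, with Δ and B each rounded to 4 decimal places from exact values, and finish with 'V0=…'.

No-arbitrage ⇒ martingale measure with p* = (R−d)/(u−d) = 0.7590.
Terminal values V(4,·): V(4,0)=-89.6933, V(4,1)=-48.3532, V(4,2)=46.5999, V(4,3)=264.6952, V(4,4)=765.6329
Node (3,0) S=49.8074: V=(p*·-48.3532+(1−p*)·-89.6933)/1.27=-45.9170; Δ=(-48.3532−-89.6933)/(73.2168−31.8767)=1.0000; B=V−Δ·S=-95.7244
Node (3,1) S=114.4013: V=(p*·46.5999+(1−p*)·-48.3532)/1.27=18.6769; Δ=(46.5999−-48.3532)/(168.1699−73.2168)=1.0000; B=V−Δ·S=-95.7244
Node (3,2) S=262.7654: V=(p*·264.6952+(1−p*)·46.5999)/1.27=167.0410; Δ=(264.6952−46.5999)/(386.2652−168.1699)=1.0000; B=V−Δ·S=-95.7244
Node (3,3) S=603.5394: V=(p*·765.6329+(1−p*)·264.6952)/1.27=507.8150; Δ=(765.6329−264.6952)/(887.2029−386.2652)=1.0000; B=V−Δ·S=-95.7244
Node (2,0) S=77.8240: V=(p*·18.6769+(1−p*)·-45.9170)/1.27=2.4504; Δ=(18.6769−-45.9170)/(114.4013−49.8074)=1.0000; B=V−Δ·S=-75.3736
Node (2,1) S=178.7520: V=(p*·167.0410+(1−p*)·18.6769)/1.27=103.3784; Δ=(167.0410−18.6769)/(262.7654−114.4013)=1.0000; B=V−Δ·S=-75.3736
Node (2,2) S=410.5710: V=(p*·507.8150+(1−p*)·167.0410)/1.27=335.1974; Δ=(507.8150−167.0410)/(603.5394−262.7654)=1.0000; B=V−Δ·S=-75.3736
Node (1,0) S=121.6000: V=(p*·103.3784+(1−p*)·2.4504)/1.27=62.2507; Δ=(103.3784−2.4504)/(178.7520−77.8240)=1.0000; B=V−Δ·S=-59.3493
Node (1,1) S=279.3000: V=(p*·335.1974+(1−p*)·103.3784)/1.27=219.9507; Δ=(335.1974−103.3784)/(410.5710−178.7520)=1.0000; B=V−Δ·S=-59.3493
Node (0,0) S=190.0000: V=(p*·219.9507+(1−p*)·62.2507)/1.27=143.2683; Δ=(219.9507−62.2507)/(279.3000−121.6000)=1.0000; B=V−Δ·S=-46.7317
The time-0 hedge costs 143.2683, which is the no-arbitrage price.

(0,0): Delta=1.0000 Bond=-46.7317
(1,0): Delta=1.0000 Bond=-59.3493
(1,1): Delta=1.0000 Bond=-59.3493
(2,0): Delta=1.0000 Bond=-75.3736
(2,1): Delta=1.0000 Bond=-75.3736
(2,2): Delta=1.0000 Bond=-75.3736
(3,0): Delta=1.0000 Bond=-95.7244
(3,1): Delta=1.0000 Bond=-95.7244
(3,2): Delta=1.0000 Bond=-95.7244
(3,3): Delta=1.0000 Bond=-95.7244
V0=143.2683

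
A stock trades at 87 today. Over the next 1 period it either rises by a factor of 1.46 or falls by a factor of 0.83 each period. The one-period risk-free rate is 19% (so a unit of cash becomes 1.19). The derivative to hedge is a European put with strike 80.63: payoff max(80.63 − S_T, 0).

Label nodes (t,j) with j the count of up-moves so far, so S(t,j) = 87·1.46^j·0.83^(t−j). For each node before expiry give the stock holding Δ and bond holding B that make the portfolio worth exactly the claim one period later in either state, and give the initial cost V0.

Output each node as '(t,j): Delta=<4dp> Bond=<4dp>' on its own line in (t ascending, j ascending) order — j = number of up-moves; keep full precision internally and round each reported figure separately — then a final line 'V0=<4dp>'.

(0,0): Delta=-0.1536 Bond=16.3975
V0=3.0324

Risk-neutral probability p* = (R−d)/(u−d) = (1.19−0.83)/(1.46−0.83) = 0.5714.
At expiry t=1: V(1,0)=8.4200, V(1,1)=0.0000
  t=0,j=0: stock 87.0000 → up 127.0200 (V=0.0000), down 72.2100 (V=8.4200). Price 3.0324; hedge Δ=-0.1536, bond B=16.3975.
The time-0 hedge costs 3.0324, which is the no-arbitrage price.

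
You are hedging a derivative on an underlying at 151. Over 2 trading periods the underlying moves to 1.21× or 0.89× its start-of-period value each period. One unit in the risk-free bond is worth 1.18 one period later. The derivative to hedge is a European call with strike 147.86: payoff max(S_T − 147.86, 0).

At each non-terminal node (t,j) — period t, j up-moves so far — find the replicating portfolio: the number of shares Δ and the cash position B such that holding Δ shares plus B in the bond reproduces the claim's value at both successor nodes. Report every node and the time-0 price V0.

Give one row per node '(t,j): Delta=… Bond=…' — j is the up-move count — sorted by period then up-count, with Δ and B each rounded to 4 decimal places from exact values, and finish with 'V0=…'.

The replicating-portfolio and risk-neutral prices coincide; use p* = (1.18−0.89)/(1.21−0.89) = 0.9062 for the latter.
Terminal values V(2,·): V(2,0)=0.0000, V(2,1)=14.7519, V(2,2)=73.2191
(1,0): S=134.3900. Δ = (V_up−V_dn)/(S_up−S_dn) = (14.7519−0.0000)/(162.6119−119.6071) = 0.3430. V = [p*·14.7519 + (1−p*)·0.0000]/1.18 = 11.3296. B = V − Δ·S = -34.7701.
(1,1): S=182.7100. Δ = (V_up−V_dn)/(S_up−S_dn) = (73.2191−14.7519)/(221.0791−162.6119) = 1.0000. V = [p*·73.2191 + (1−p*)·14.7519]/1.18 = 57.4049. B = V − Δ·S = -125.3051.
(0,0): S=151.0000. Δ = (V_up−V_dn)/(S_up−S_dn) = (57.4049−11.3296)/(182.7100−134.3900) = 0.9535. V = [p*·57.4049 + (1−p*)·11.3296]/1.18 = 44.9876. B = V − Δ·S = -98.9978.
Each (Δ,B) replicates both successor values, so the strategy is self-financing and V0 is arbitrage-free.

(0,0): Delta=0.9535 Bond=-98.9978
(1,0): Delta=0.3430 Bond=-34.7701
(1,1): Delta=1.0000 Bond=-125.3051
V0=44.9876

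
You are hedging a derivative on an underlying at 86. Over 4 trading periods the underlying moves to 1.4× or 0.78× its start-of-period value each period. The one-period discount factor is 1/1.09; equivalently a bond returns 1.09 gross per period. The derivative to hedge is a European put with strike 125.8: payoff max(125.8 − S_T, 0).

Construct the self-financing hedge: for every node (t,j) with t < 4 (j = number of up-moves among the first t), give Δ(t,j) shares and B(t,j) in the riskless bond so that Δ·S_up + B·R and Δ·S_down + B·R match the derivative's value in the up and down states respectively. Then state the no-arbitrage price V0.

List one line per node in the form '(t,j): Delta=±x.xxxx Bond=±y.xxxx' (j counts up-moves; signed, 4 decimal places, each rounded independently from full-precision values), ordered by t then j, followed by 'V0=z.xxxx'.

(0,0): Delta=-0.4187 Bond=58.5059
(1,0): Delta=-0.7052 Bond=82.9896
(1,1): Delta=-0.2591 Bond=44.5533
(2,0): Delta=-1.0000 Bond=105.8833
(2,1): Delta=-0.5410 Bond=75.0340
(2,2): Delta=-0.1020 Bond=22.0923
(3,0): Delta=-1.0000 Bond=115.4128
(3,1): Delta=-1.0000 Bond=115.4128
(3,2): Delta=-0.2852 Bond=48.1612
(3,3): Delta=0.0000 Bond=0.0000
V0=22.4974

Risk-neutral probability p* = (R−d)/(u−d) = (1.09−0.78)/(1.4−0.78) = 0.5000.
Terminal payoffs: V(4,0)=93.9671, V(4,1)=68.6639, V(4,2)=23.2481, V(4,3)=0.0000, V(4,4)=0.0000
Node (3,0) S=40.8115: V=(p*·68.6639+(1−p*)·93.9671)/1.09=74.6014; Δ=(68.6639−93.9671)/(57.1361−31.8329)=-1.0000; B=V−Δ·S=115.4128
Node (3,1) S=73.2514: V=(p*·23.2481+(1−p*)·68.6639)/1.09=42.1615; Δ=(23.2481−68.6639)/(102.5519−57.1361)=-1.0000; B=V−Δ·S=115.4128
Node (3,2) S=131.4768: V=(p*·0.0000+(1−p*)·23.2481)/1.09=10.6643; Δ=(0.0000−23.2481)/(184.0675−102.5519)=-0.2852; B=V−Δ·S=48.1612
Node (3,3) S=235.9840: V=(p*·0.0000+(1−p*)·0.0000)/1.09=0.0000; Δ=(0.0000−0.0000)/(330.3776−184.0675)=0.0000; B=V−Δ·S=0.0000
Node (2,0) S=52.3224: V=(p*·42.1615+(1−p*)·74.6014)/1.09=53.5609; Δ=(42.1615−74.6014)/(73.2514−40.8115)=-1.0000; B=V−Δ·S=105.8833
Node (2,1) S=93.9120: V=(p*·10.6643+(1−p*)·42.1615)/1.09=24.2320; Δ=(10.6643−42.1615)/(131.4768−73.2514)=-0.5410; B=V−Δ·S=75.0340
Node (2,2) S=168.5600: V=(p*·0.0000+(1−p*)·10.6643)/1.09=4.8919; Δ=(0.0000−10.6643)/(235.9840−131.4768)=-0.1020; B=V−Δ·S=22.0923
Node (1,0) S=67.0800: V=(p*·24.2320+(1−p*)·53.5609)/1.09=35.6848; Δ=(24.2320−53.5609)/(93.9120−52.3224)=-0.7052; B=V−Δ·S=82.9896
Node (1,1) S=120.4000: V=(p*·4.8919+(1−p*)·24.2320)/1.09=13.3596; Δ=(4.8919−24.2320)/(168.5600−93.9120)=-0.2591; B=V−Δ·S=44.5533
Node (0,0) S=86.0000: V=(p*·13.3596+(1−p*)·35.6848)/1.09=22.4974; Δ=(13.3596−35.6848)/(120.4000−67.0800)=-0.4187; B=V−Δ·S=58.5059
The time-0 hedge costs 22.4974, which is the no-arbitrage price.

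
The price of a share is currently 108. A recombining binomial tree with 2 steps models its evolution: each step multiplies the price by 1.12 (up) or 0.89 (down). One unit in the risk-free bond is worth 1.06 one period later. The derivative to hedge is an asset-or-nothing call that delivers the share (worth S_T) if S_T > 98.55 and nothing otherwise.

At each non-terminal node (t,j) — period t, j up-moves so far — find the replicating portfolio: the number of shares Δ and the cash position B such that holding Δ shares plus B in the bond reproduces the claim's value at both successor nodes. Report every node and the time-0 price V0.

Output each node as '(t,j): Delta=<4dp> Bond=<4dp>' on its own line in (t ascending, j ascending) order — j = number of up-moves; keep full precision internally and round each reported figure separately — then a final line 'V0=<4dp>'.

Under the risk-neutral measure, an up-move has probability p* = (R−d)/(u−d) = 0.7391 and values discount at R = 1.06.
At expiry t=2: V(2,0)=0.0000, V(2,1)=107.6544, V(2,2)=135.4752
(1,0): S=96.1200. Δ = (V_up−V_dn)/(S_up−S_dn) = (107.6544−0.0000)/(107.6544−85.5468) = 4.8696. V = [p*·107.6544 + (1−p*)·0.0000]/1.06 = 75.0666. B = V − Δ·S = -392.9960.
(1,1): S=120.9600. Δ = (V_up−V_dn)/(S_up−S_dn) = (135.4752−107.6544)/(135.4752−107.6544) = 1.0000. V = [p*·135.4752 + (1−p*)·107.6544]/1.06 = 120.9600. B = V − Δ·S = 0.0000.
(0,0): S=108.0000. Δ = (V_up−V_dn)/(S_up−S_dn) = (120.9600−75.0666)/(120.9600−96.1200) = 1.8476. V = [p*·120.9600 + (1−p*)·75.0666]/1.06 = 102.8187. B = V − Δ·S = -96.7176.
The time-0 hedge costs 102.8187, which is the no-arbitrage price.

(0,0): Delta=1.8476 Bond=-96.7176
(1,0): Delta=4.8696 Bond=-392.9960
(1,1): Delta=1.0000 Bond=0.0000
V0=102.8187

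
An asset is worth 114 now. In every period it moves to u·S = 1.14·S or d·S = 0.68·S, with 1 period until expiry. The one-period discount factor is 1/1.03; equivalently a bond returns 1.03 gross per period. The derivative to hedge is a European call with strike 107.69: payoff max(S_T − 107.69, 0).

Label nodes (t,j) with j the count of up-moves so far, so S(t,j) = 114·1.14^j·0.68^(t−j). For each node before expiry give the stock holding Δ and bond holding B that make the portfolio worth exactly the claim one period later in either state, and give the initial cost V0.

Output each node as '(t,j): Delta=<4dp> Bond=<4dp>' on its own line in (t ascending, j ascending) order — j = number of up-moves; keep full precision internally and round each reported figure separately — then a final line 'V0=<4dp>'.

(0,0): Delta=0.4247 Bond=-31.9620
V0=16.4510

Under the risk-neutral measure, an up-move has probability p* = (R−d)/(u−d) = 0.7609 and values discount at R = 1.03.
Terminal payoffs: V(1,0)=0.0000, V(1,1)=22.2700
  t=0,j=0: stock 114.0000 → up 129.9600 (V=22.2700), down 77.5200 (V=0.0000). Price 16.4510; hedge Δ=0.4247, bond B=-31.9620.
Each (Δ,B) replicates both successor values, so the strategy is self-financing and V0 is arbitrage-free.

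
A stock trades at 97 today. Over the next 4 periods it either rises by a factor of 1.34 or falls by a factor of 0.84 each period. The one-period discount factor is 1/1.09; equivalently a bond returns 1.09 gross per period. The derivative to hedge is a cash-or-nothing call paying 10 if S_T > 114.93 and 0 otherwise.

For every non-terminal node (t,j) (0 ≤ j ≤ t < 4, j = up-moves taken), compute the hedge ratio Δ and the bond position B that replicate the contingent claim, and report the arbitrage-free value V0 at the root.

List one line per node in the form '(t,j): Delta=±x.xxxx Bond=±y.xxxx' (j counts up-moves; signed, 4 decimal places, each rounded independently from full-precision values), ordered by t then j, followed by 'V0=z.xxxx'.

(0,0): Delta=0.0597 Bond=-0.9210
(1,0): Delta=0.1033 Bond=-4.5559
(1,1): Delta=0.0324 Bond=2.5482
(2,0): Delta=0.1340 Bond=-7.0701
(2,1): Delta=0.0840 Bond=-2.8617
(2,2): Delta=0.0000 Bond=8.4168
(3,0): Delta=0.0000 Bond=0.0000
(3,1): Delta=0.2181 Bond=-15.4128
(3,2): Delta=0.0000 Bond=9.1743
(3,3): Delta=0.0000 Bond=9.1743
V0=4.8704

Since d<R<u, set p* = (R−d)/(u−d) = 0.5000; price each node as the discounted p*-expectation of its children.
Terminal values V(4,·): V(4,0)=0.0000, V(4,1)=0.0000, V(4,2)=10.0000, V(4,3)=10.0000, V(4,4)=10.0000
(3,0): S=57.4923. Δ = (V_up−V_dn)/(S_up−S_dn) = (0.0000−0.0000)/(77.0397−48.2935) = 0.0000. V = [p*·0.0000 + (1−p*)·0.0000]/1.09 = 0.0000. B = V − Δ·S = 0.0000.
(3,1): S=91.7139. Δ = (V_up−V_dn)/(S_up−S_dn) = (10.0000−0.0000)/(122.8966−77.0397) = 0.2181. V = [p*·10.0000 + (1−p*)·0.0000]/1.09 = 4.5872. B = V − Δ·S = -15.4128.
(3,2): S=146.3055. Δ = (V_up−V_dn)/(S_up−S_dn) = (10.0000−10.0000)/(196.0494−122.8966) = 0.0000. V = [p*·10.0000 + (1−p*)·10.0000]/1.09 = 9.1743. B = V − Δ·S = 9.1743.
(3,3): S=233.3921. Δ = (V_up−V_dn)/(S_up−S_dn) = (10.0000−10.0000)/(312.7454−196.0494) = 0.0000. V = [p*·10.0000 + (1−p*)·10.0000]/1.09 = 9.1743. B = V − Δ·S = 9.1743.
(2,0): S=68.4432. Δ = (V_up−V_dn)/(S_up−S_dn) = (4.5872−0.0000)/(91.7139−57.4923) = 0.1340. V = [p*·4.5872 + (1−p*)·0.0000]/1.09 = 2.1042. B = V − Δ·S = -7.0701.
(2,1): S=109.1832. Δ = (V_up−V_dn)/(S_up−S_dn) = (9.1743−4.5872)/(146.3055−91.7139) = 0.0840. V = [p*·9.1743 + (1−p*)·4.5872]/1.09 = 6.3126. B = V − Δ·S = -2.8617.
(2,2): S=174.1732. Δ = (V_up−V_dn)/(S_up−S_dn) = (9.1743−9.1743)/(233.3921−146.3055) = 0.0000. V = [p*·9.1743 + (1−p*)·9.1743]/1.09 = 8.4168. B = V − Δ·S = 8.4168.
(1,0): S=81.4800. Δ = (V_up−V_dn)/(S_up−S_dn) = (6.3126−2.1042)/(109.1832−68.4432) = 0.1033. V = [p*·6.3126 + (1−p*)·2.1042]/1.09 = 3.8609. B = V − Δ·S = -4.5559.
(1,1): S=129.9800. Δ = (V_up−V_dn)/(S_up−S_dn) = (8.4168−6.3126)/(174.1732−109.1832) = 0.0324. V = [p*·8.4168 + (1−p*)·6.3126]/1.09 = 6.7566. B = V − Δ·S = 2.5482.
(0,0): S=97.0000. Δ = (V_up−V_dn)/(S_up−S_dn) = (6.7566−3.8609)/(129.9800−81.4800) = 0.0597. V = [p*·6.7566 + (1−p*)·3.8609]/1.09 = 4.8704. B = V − Δ·S = -0.9210.
Root portfolio cost Δ·97+B reproduces V0=4.8704.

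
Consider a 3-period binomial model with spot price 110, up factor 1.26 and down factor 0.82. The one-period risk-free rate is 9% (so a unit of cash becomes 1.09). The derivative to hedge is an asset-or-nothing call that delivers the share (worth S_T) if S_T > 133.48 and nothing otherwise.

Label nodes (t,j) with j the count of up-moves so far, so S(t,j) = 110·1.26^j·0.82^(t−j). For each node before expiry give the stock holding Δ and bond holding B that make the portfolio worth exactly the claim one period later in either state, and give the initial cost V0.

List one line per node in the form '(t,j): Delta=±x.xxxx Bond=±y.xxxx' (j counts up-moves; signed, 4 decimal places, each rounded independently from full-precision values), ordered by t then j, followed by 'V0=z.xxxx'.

(0,0): Delta=1.6840 Bond=-97.7162
(1,0): Delta=2.0313 Bond=-137.8373
(1,1): Delta=1.5417 Bond=-86.7865
(2,0): Delta=0.0000 Bond=0.0000
(2,1): Delta=2.8636 Bond=-244.8400
(2,2): Delta=1.0000 Bond=0.0000
V0=87.5230

Under the risk-neutral measure, an up-move has probability p* = (R−d)/(u−d) = 0.6136 and values discount at R = 1.09.
Terminal values V(3,·): V(3,0)=0.0000, V(3,1)=0.0000, V(3,2)=143.2015, V(3,3)=220.0414
(2,0): S=73.9640. Δ = (V_up−V_dn)/(S_up−S_dn) = (0.0000−0.0000)/(93.1946−60.6505) = 0.0000. V = [p*·0.0000 + (1−p*)·0.0000]/1.09 = 0.0000. B = V − Δ·S = 0.0000.
(2,1): S=113.6520. Δ = (V_up−V_dn)/(S_up−S_dn) = (143.2015−0.0000)/(143.2015−93.1946) = 2.8636. V = [p*·143.2015 + (1−p*)·0.0000]/1.09 = 80.6180. B = V − Δ·S = -244.8400.
(2,2): S=174.6360. Δ = (V_up−V_dn)/(S_up−S_dn) = (220.0414−143.2015)/(220.0414−143.2015) = 1.0000. V = [p*·220.0414 + (1−p*)·143.2015]/1.09 = 174.6360. B = V − Δ·S = 0.0000.
(1,0): S=90.2000. Δ = (V_up−V_dn)/(S_up−S_dn) = (80.6180−0.0000)/(113.6520−73.9640) = 2.0313. V = [p*·80.6180 + (1−p*)·0.0000]/1.09 = 45.3855. B = V − Δ·S = -137.8373.
(1,1): S=138.6000. Δ = (V_up−V_dn)/(S_up−S_dn) = (174.6360−80.6180)/(174.6360−113.6520) = 1.5417. V = [p*·174.6360 + (1−p*)·80.6180]/1.09 = 126.8907. B = V − Δ·S = -86.7865.
(0,0): S=110.0000. Δ = (V_up−V_dn)/(S_up−S_dn) = (126.8907−45.3855)/(138.6000−90.2000) = 1.6840. V = [p*·126.8907 + (1−p*)·45.3855]/1.09 = 87.5230. B = V − Δ·S = -97.7162.
Each (Δ,B) replicates both successor values, so the strategy is self-financing and V0 is arbitrage-free.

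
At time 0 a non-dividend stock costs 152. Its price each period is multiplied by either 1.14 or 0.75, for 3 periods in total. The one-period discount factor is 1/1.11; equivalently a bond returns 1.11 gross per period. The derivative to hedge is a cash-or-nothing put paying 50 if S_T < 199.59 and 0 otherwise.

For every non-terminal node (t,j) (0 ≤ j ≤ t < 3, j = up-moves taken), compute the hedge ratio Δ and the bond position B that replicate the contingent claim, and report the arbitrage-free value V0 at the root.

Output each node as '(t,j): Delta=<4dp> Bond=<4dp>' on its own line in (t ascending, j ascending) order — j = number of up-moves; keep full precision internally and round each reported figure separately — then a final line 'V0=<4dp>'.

(0,0): Delta=-0.5833 Bond=96.4660
(1,0): Delta=0.0000 Bond=40.5811
(1,1): Delta=-0.6153 Bond=112.6186
(2,0): Delta=0.0000 Bond=45.0450
(2,1): Delta=0.0000 Bond=45.0450
(2,2): Delta=-0.6490 Bond=131.6701
V0=7.8045

No-arbitrage ⇒ martingale measure with p* = (R−d)/(u−d) = 0.9231.
At expiry t=3: V(3,0)=50.0000, V(3,1)=50.0000, V(3,2)=50.0000, V(3,3)=0.0000
Node (2,0) S=85.5000: V=(p*·50.0000+(1−p*)·50.0000)/1.11=45.0450; Δ=(50.0000−50.0000)/(97.4700−64.1250)=0.0000; B=V−Δ·S=45.0450
Node (2,1) S=129.9600: V=(p*·50.0000+(1−p*)·50.0000)/1.11=45.0450; Δ=(50.0000−50.0000)/(148.1544−97.4700)=0.0000; B=V−Δ·S=45.0450
Node (2,2) S=197.5392: V=(p*·0.0000+(1−p*)·50.0000)/1.11=3.4650; Δ=(0.0000−50.0000)/(225.1947−148.1544)=-0.6490; B=V−Δ·S=131.6701
Node (1,0) S=114.0000: V=(p*·45.0450+(1−p*)·45.0450)/1.11=40.5811; Δ=(45.0450−45.0450)/(129.9600−85.5000)=0.0000; B=V−Δ·S=40.5811
Node (1,1) S=173.2800: V=(p*·3.4650+(1−p*)·45.0450)/1.11=6.0031; Δ=(3.4650−45.0450)/(197.5392−129.9600)=-0.6153; B=V−Δ·S=112.6186
Node (0,0) S=152.0000: V=(p*·6.0031+(1−p*)·40.5811)/1.11=7.8045; Δ=(6.0031−40.5811)/(173.2800−114.0000)=-0.5833; B=V−Δ·S=96.4660
Each (Δ,B) replicates both successor values, so the strategy is self-financing and V0 is arbitrage-free.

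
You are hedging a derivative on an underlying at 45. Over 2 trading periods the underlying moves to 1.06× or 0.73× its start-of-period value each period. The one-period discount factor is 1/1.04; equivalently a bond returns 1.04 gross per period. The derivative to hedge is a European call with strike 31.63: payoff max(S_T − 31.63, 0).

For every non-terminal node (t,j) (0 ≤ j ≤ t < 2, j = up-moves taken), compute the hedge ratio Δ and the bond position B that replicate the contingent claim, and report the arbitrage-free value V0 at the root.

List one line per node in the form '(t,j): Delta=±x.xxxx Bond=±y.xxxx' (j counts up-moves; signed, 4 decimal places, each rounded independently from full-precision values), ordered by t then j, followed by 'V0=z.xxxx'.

(0,0): Delta=0.9700 Bond=-27.8669
(1,0): Delta=0.2944 Bond=-6.7874
(1,1): Delta=1.0000 Bond=-30.4135
V0=15.7823

No-arbitrage ⇒ martingale measure with p* = (R−d)/(u−d) = 0.9394.
Payoff layer (t=2): V(2,0)=0.0000, V(2,1)=3.1910, V(2,2)=18.9320
(1,0): S=32.8500. Δ = (V_up−V_dn)/(S_up−S_dn) = (3.1910−0.0000)/(34.8210−23.9805) = 0.2944. V = [p*·3.1910 + (1−p*)·0.0000]/1.04 = 2.8823. B = V − Δ·S = -6.7874.
(1,1): S=47.7000. Δ = (V_up−V_dn)/(S_up−S_dn) = (18.9320−3.1910)/(50.5620−34.8210) = 1.0000. V = [p*·18.9320 + (1−p*)·3.1910]/1.04 = 17.2865. B = V − Δ·S = -30.4135.
(0,0): S=45.0000. Δ = (V_up−V_dn)/(S_up−S_dn) = (17.2865−2.8823)/(47.7000−32.8500) = 0.9700. V = [p*·17.2865 + (1−p*)·2.8823]/1.04 = 15.7823. B = V − Δ·S = -27.8669.
Root portfolio cost Δ·45+B reproduces V0=15.7823.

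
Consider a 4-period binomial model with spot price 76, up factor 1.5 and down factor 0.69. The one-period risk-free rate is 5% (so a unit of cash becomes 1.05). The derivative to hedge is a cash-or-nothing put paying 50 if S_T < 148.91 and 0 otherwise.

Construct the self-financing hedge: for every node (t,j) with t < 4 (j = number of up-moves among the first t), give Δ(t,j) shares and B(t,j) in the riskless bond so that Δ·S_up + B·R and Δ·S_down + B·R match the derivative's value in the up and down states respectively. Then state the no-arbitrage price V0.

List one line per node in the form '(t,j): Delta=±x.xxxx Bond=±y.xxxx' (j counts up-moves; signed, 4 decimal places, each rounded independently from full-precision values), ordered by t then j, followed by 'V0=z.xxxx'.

The replicating-portfolio and risk-neutral prices coincide; use p* = (1.05−0.69)/(1.5−0.69) = 0.4444 for the latter.
Payoff layer (t=4): V(4,0)=50.0000, V(4,1)=50.0000, V(4,2)=50.0000, V(4,3)=0.0000, V(4,4)=0.0000
Node (3,0) S=24.9667: V=(p*·50.0000+(1−p*)·50.0000)/1.05=47.6190; Δ=(50.0000−50.0000)/(37.4500−17.2270)=0.0000; B=V−Δ·S=47.6190
Node (3,1) S=54.2754: V=(p*·50.0000+(1−p*)·50.0000)/1.05=47.6190; Δ=(50.0000−50.0000)/(81.4131−37.4500)=0.0000; B=V−Δ·S=47.6190
Node (3,2) S=117.9900: V=(p*·0.0000+(1−p*)·50.0000)/1.05=26.4550; Δ=(0.0000−50.0000)/(176.9850−81.4131)=-0.5232; B=V−Δ·S=88.1834
Node (3,3) S=256.5000: V=(p*·0.0000+(1−p*)·0.0000)/1.05=0.0000; Δ=(0.0000−0.0000)/(384.7500−176.9850)=0.0000; B=V−Δ·S=0.0000
Node (2,0) S=36.1836: V=(p*·47.6190+(1−p*)·47.6190)/1.05=45.3515; Δ=(47.6190−47.6190)/(54.2754−24.9667)=0.0000; B=V−Δ·S=45.3515
Node (2,1) S=78.6600: V=(p*·26.4550+(1−p*)·47.6190)/1.05=36.3932; Δ=(26.4550−47.6190)/(117.9900−54.2754)=-0.3322; B=V−Δ·S=62.5216
Node (2,2) S=171.0000: V=(p*·0.0000+(1−p*)·26.4550)/1.05=13.9974; Δ=(0.0000−26.4550)/(256.5000−117.9900)=-0.1910; B=V−Δ·S=46.6579
Node (1,0) S=52.4400: V=(p*·36.3932+(1−p*)·45.3515)/1.05=39.4000; Δ=(36.3932−45.3515)/(78.6600−36.1836)=-0.2109; B=V−Δ·S=50.4596
Node (1,1) S=114.0000: V=(p*·13.9974+(1−p*)·36.3932)/1.05=25.1805; Δ=(13.9974−36.3932)/(171.0000−78.6600)=-0.2425; B=V−Δ·S=52.8296
Node (0,0) S=76.0000: V=(p*·25.1805+(1−p*)·39.4000)/1.05=31.5050; Δ=(25.1805−39.4000)/(114.0000−52.4400)=-0.2310; B=V−Δ·S=49.0600
Each (Δ,B) replicates both successor values, so the strategy is self-financing and V0 is arbitrage-free.

(0,0): Delta=-0.2310 Bond=49.0600
(1,0): Delta=-0.2109 Bond=50.4596
(1,1): Delta=-0.2425 Bond=52.8296
(2,0): Delta=0.0000 Bond=45.3515
(2,1): Delta=-0.3322 Bond=62.5216
(2,2): Delta=-0.1910 Bond=46.6579
(3,0): Delta=0.0000 Bond=47.6190
(3,1): Delta=0.0000 Bond=47.6190
(3,2): Delta=-0.5232 Bond=88.1834
(3,3): Delta=0.0000 Bond=0.0000
V0=31.5050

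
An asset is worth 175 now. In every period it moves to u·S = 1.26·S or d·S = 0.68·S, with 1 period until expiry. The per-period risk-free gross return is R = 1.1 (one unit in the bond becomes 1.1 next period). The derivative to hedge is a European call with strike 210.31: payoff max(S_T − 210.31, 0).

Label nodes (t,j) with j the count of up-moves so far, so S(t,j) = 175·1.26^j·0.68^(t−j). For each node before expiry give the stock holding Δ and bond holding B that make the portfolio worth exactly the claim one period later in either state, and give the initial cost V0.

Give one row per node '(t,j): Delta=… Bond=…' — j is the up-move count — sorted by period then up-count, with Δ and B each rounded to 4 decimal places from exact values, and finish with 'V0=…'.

The replicating-portfolio and risk-neutral prices coincide; use p* = (1.1−0.68)/(1.26−0.68) = 0.7241 for the latter.
Payoff layer (t=1): V(1,0)=0.0000, V(1,1)=10.1900
  t=0,j=0: stock 175.0000 → up 220.5000 (V=10.1900), down 119.0000 (V=0.0000). Price 6.7082; hedge Δ=0.1004, bond B=-10.8608.
Self-financing check: at every node Δ·S+B equals the discounted successor values.

(0,0): Delta=0.1004 Bond=-10.8608
V0=6.7082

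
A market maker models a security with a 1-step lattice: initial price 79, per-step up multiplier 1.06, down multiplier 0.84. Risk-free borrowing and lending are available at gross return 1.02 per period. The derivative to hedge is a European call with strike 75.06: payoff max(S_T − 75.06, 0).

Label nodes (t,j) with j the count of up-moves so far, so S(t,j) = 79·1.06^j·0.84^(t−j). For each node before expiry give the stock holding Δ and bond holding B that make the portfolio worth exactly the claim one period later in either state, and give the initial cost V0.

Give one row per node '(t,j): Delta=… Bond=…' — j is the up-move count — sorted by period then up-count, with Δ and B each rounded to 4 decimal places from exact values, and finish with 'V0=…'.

(0,0): Delta=0.4994 Bond=-32.4920
V0=6.9626

The replicating-portfolio and risk-neutral prices coincide; use p* = (1.02−0.84)/(1.06−0.84) = 0.8182 for the latter.
Terminal values V(1,·): V(1,0)=0.0000, V(1,1)=8.6800
(0,0): S=79.0000. Δ = (V_up−V_dn)/(S_up−S_dn) = (8.6800−0.0000)/(83.7400−66.3600) = 0.4994. V = [p*·8.6800 + (1−p*)·0.0000]/1.02 = 6.9626. B = V − Δ·S = -32.4920.
Check: Δ(0,0)·S0 + B(0,0) = 6.9626 = V0.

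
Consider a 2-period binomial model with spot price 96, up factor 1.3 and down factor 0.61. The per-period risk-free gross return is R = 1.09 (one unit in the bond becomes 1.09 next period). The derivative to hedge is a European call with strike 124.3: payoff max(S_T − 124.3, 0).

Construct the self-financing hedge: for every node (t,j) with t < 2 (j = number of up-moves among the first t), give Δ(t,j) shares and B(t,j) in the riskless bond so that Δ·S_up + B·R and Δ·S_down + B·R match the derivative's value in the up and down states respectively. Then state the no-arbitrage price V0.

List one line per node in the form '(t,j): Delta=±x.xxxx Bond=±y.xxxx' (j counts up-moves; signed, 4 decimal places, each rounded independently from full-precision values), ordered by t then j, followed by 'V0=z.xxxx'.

The replicating-portfolio and risk-neutral prices coincide; use p* = (1.09−0.61)/(1.3−0.61) = 0.6957 for the latter.
Payoff layer (t=2): V(2,0)=0.0000, V(2,1)=0.0000, V(2,2)=37.9400
(1,0): S=58.5600. Δ = (V_up−V_dn)/(S_up−S_dn) = (0.0000−0.0000)/(76.1280−35.7216) = 0.0000. V = [p*·0.0000 + (1−p*)·0.0000]/1.09 = 0.0000. B = V − Δ·S = 0.0000.
(1,1): S=124.8000. Δ = (V_up−V_dn)/(S_up−S_dn) = (37.9400−0.0000)/(162.2400−76.1280) = 0.4406. V = [p*·37.9400 + (1−p*)·0.0000]/1.09 = 24.2138. B = V − Δ·S = -30.7717.
(0,0): S=96.0000. Δ = (V_up−V_dn)/(S_up−S_dn) = (24.2138−0.0000)/(124.8000−58.5600) = 0.3655. V = [p*·24.2138 + (1−p*)·0.0000]/1.09 = 15.4536. B = V − Δ·S = -19.6389.
Self-financing check: at every node Δ·S+B equals the discounted successor values.

(0,0): Delta=0.3655 Bond=-19.6389
(1,0): Delta=0.0000 Bond=0.0000
(1,1): Delta=0.4406 Bond=-30.7717
V0=15.4536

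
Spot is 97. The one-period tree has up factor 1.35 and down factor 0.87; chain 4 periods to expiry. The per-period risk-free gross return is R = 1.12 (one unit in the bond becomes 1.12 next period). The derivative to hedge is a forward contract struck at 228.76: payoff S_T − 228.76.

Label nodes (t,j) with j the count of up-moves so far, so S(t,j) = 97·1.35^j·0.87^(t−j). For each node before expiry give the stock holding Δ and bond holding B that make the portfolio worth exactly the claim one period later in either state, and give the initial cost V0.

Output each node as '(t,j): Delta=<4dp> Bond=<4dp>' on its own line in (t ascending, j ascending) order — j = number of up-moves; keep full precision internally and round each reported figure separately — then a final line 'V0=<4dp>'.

The replicating-portfolio and risk-neutral prices coincide; use p* = (1.12−0.87)/(1.35−0.87) = 0.5208 for the latter.
Payoff layer (t=4): V(4,0)=-173.1889, V(4,1)=-142.5290, V(4,2)=-94.9533, V(4,3)=-21.1290, V(4,4)=93.4261
Node (3,0) S=63.8748: V=(p*·-142.5290+(1−p*)·-173.1889)/1.12=-140.3752; Δ=(-142.5290−-173.1889)/(86.2310−55.5711)=1.0000; B=V−Δ·S=-204.2500
Node (3,1) S=99.1161: V=(p*·-94.9533+(1−p*)·-142.5290)/1.12=-105.1339; Δ=(-94.9533−-142.5290)/(133.8067−86.2310)=1.0000; B=V−Δ·S=-204.2500
Node (3,2) S=153.8008: V=(p*·-21.1290+(1−p*)·-94.9533)/1.12=-50.4492; Δ=(-21.1290−-94.9533)/(207.6310−133.8067)=1.0000; B=V−Δ·S=-204.2500
Node (3,3) S=238.6564: V=(p*·93.4261+(1−p*)·-21.1290)/1.12=34.4064; Δ=(93.4261−-21.1290)/(322.1861−207.6310)=1.0000; B=V−Δ·S=-204.2500
Node (2,0) S=73.4193: V=(p*·-105.1339+(1−p*)·-140.3752)/1.12=-108.9468; Δ=(-105.1339−-140.3752)/(99.1161−63.8748)=1.0000; B=V−Δ·S=-182.3661
Node (2,1) S=113.9265: V=(p*·-50.4492+(1−p*)·-105.1339)/1.12=-68.4396; Δ=(-50.4492−-105.1339)/(153.8008−99.1161)=1.0000; B=V−Δ·S=-182.3661
Node (2,2) S=176.7825: V=(p*·34.4064+(1−p*)·-50.4492)/1.12=-5.5836; Δ=(34.4064−-50.4492)/(238.6564−153.8008)=1.0000; B=V−Δ·S=-182.3661
Node (1,0) S=84.3900: V=(p*·-68.4396+(1−p*)·-108.9468)/1.12=-78.4368; Δ=(-68.4396−-108.9468)/(113.9265−73.4193)=1.0000; B=V−Δ·S=-162.8268
Node (1,1) S=130.9500: V=(p*·-5.5836+(1−p*)·-68.4396)/1.12=-31.8768; Δ=(-5.5836−-68.4396)/(176.7825−113.9265)=1.0000; B=V−Δ·S=-162.8268
Node (0,0) S=97.0000: V=(p*·-31.8768+(1−p*)·-78.4368)/1.12=-48.3811; Δ=(-31.8768−-78.4368)/(130.9500−84.3900)=1.0000; B=V−Δ·S=-145.3811
Each (Δ,B) replicates both successor values, so the strategy is self-financing and V0 is arbitrage-free.

(0,0): Delta=1.0000 Bond=-145.3811
(1,0): Delta=1.0000 Bond=-162.8268
(1,1): Delta=1.0000 Bond=-162.8268
(2,0): Delta=1.0000 Bond=-182.3661
(2,1): Delta=1.0000 Bond=-182.3661
(2,2): Delta=1.0000 Bond=-182.3661
(3,0): Delta=1.0000 Bond=-204.2500
(3,1): Delta=1.0000 Bond=-204.2500
(3,2): Delta=1.0000 Bond=-204.2500
(3,3): Delta=1.0000 Bond=-204.2500
V0=-48.3811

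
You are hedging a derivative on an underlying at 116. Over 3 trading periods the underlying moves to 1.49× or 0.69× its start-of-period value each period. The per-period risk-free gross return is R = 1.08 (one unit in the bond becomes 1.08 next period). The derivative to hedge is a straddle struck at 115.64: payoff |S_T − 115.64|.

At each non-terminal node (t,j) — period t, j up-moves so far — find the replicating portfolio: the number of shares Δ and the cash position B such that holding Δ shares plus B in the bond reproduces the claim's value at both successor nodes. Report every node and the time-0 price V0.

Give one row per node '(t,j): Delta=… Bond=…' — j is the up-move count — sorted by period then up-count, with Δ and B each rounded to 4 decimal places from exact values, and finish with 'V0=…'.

No-arbitrage ⇒ martingale measure with p* = (R−d)/(u−d) = 0.4875.
Payoff layer (t=3): V(3,0)=77.5330, V(3,1)=33.3509, V(3,2)=62.0568, V(3,3)=268.0821
(2,0): S=55.2276. Δ = (V_up−V_dn)/(S_up−S_dn) = (33.3509−77.5330)/(82.2891−38.1070) = -1.0000. V = [p*·33.3509 + (1−p*)·77.5330]/1.08 = 51.8465. B = V − Δ·S = 107.0741.
(2,1): S=119.2596. Δ = (V_up−V_dn)/(S_up−S_dn) = (62.0568−33.3509)/(177.6968−82.2891) = 0.3009. V = [p*·62.0568 + (1−p*)·33.3509]/1.08 = 43.8380. B = V − Δ·S = 7.9556.
(2,2): S=257.5316. Δ = (V_up−V_dn)/(S_up−S_dn) = (268.0821−62.0568)/(383.7221−177.6968) = 1.0000. V = [p*·268.0821 + (1−p*)·62.0568]/1.08 = 150.4575. B = V − Δ·S = -107.0741.
(1,0): S=80.0400. Δ = (V_up−V_dn)/(S_up−S_dn) = (43.8380−51.8465)/(119.2596−55.2276) = -0.1251. V = [p*·43.8380 + (1−p*)·51.8465]/1.08 = 44.3910. B = V − Δ·S = 54.4017.
(1,1): S=172.8400. Δ = (V_up−V_dn)/(S_up−S_dn) = (150.4575−43.8380)/(257.5316−119.2596) = 0.7711. V = [p*·150.4575 + (1−p*)·43.8380]/1.08 = 88.7176. B = V − Δ·S = -44.5568.
(0,0): S=116.0000. Δ = (V_up−V_dn)/(S_up−S_dn) = (88.7176−44.3910)/(172.8400−80.0400) = 0.4777. V = [p*·88.7176 + (1−p*)·44.3910]/1.08 = 61.1113. B = V − Δ·S = 5.7031.
Root portfolio cost Δ·116+B reproduces V0=61.1113.

(0,0): Delta=0.4777 Bond=5.7031
(1,0): Delta=-0.1251 Bond=54.4017
(1,1): Delta=0.7711 Bond=-44.5568
(2,0): Delta=-1.0000 Bond=107.0741
(2,1): Delta=0.3009 Bond=7.9556
(2,2): Delta=1.0000 Bond=-107.0741
V0=61.1113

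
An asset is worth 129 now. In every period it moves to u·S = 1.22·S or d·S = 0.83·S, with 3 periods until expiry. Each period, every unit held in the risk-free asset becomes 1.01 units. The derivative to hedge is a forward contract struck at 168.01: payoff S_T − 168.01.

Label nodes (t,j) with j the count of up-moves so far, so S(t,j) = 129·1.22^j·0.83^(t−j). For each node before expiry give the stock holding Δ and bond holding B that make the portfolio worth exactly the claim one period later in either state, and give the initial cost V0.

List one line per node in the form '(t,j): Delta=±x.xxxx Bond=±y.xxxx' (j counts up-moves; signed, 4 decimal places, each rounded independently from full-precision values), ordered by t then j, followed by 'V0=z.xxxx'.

(0,0): Delta=1.0000 Bond=-163.0689
(1,0): Delta=1.0000 Bond=-164.6995
(1,1): Delta=1.0000 Bond=-164.6995
(2,0): Delta=1.0000 Bond=-166.3465
(2,1): Delta=1.0000 Bond=-166.3465
(2,2): Delta=1.0000 Bond=-166.3465
V0=-34.0689

No-arbitrage ⇒ martingale measure with p* = (R−d)/(u−d) = 0.4615.
Terminal values V(3,·): V(3,0)=-94.2495, V(3,1)=-59.5909, V(3,2)=-8.6470, V(3,3)=66.2344
(2,0): S=88.8681. Δ = (V_up−V_dn)/(S_up−S_dn) = (-59.5909−-94.2495)/(108.4191−73.7605) = 1.0000. V = [p*·-59.5909 + (1−p*)·-94.2495]/1.01 = -77.4784. B = V − Δ·S = -166.3465.
(2,1): S=130.6254. Δ = (V_up−V_dn)/(S_up−S_dn) = (-8.6470−-59.5909)/(159.3630−108.4191) = 1.0000. V = [p*·-8.6470 + (1−p*)·-59.5909]/1.01 = -35.7211. B = V − Δ·S = -166.3465.
(2,2): S=192.0036. Δ = (V_up−V_dn)/(S_up−S_dn) = (66.2344−-8.6470)/(234.2444−159.3630) = 1.0000. V = [p*·66.2344 + (1−p*)·-8.6470]/1.01 = 25.6571. B = V − Δ·S = -166.3465.
(1,0): S=107.0700. Δ = (V_up−V_dn)/(S_up−S_dn) = (-35.7211−-77.4784)/(130.6254−88.8681) = 1.0000. V = [p*·-35.7211 + (1−p*)·-77.4784]/1.01 = -57.6295. B = V − Δ·S = -164.6995.
(1,1): S=157.3800. Δ = (V_up−V_dn)/(S_up−S_dn) = (25.6571−-35.7211)/(192.0036−130.6254) = 1.0000. V = [p*·25.6571 + (1−p*)·-35.7211]/1.01 = -7.3195. B = V − Δ·S = -164.6995.
(0,0): S=129.0000. Δ = (V_up−V_dn)/(S_up−S_dn) = (-7.3195−-57.6295)/(157.3800−107.0700) = 1.0000. V = [p*·-7.3195 + (1−p*)·-57.6295]/1.01 = -34.0689. B = V − Δ·S = -163.0689.
The time-0 hedge costs -34.0689, which is the no-arbitrage price.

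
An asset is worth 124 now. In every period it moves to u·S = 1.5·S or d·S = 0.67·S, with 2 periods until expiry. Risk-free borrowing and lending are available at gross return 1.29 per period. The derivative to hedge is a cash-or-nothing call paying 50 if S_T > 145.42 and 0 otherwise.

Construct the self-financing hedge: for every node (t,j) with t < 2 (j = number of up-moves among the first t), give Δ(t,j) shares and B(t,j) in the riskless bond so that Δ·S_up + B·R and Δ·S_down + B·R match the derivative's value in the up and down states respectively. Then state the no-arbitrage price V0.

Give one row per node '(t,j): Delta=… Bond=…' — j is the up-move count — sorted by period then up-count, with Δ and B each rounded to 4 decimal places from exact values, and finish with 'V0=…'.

The replicating-portfolio and risk-neutral prices coincide; use p* = (1.29−0.67)/(1.5−0.67) = 0.7470 for the latter.
Terminal payoffs: V(2,0)=0.0000, V(2,1)=0.0000, V(2,2)=50.0000
(1,0): S=83.0800. Δ = (V_up−V_dn)/(S_up−S_dn) = (0.0000−0.0000)/(124.6200−55.6636) = 0.0000. V = [p*·0.0000 + (1−p*)·0.0000]/1.29 = 0.0000. B = V − Δ·S = 0.0000.
(1,1): S=186.0000. Δ = (V_up−V_dn)/(S_up−S_dn) = (50.0000−0.0000)/(279.0000−124.6200) = 0.3239. V = [p*·50.0000 + (1−p*)·0.0000]/1.29 = 28.9530. B = V − Δ·S = -31.2879.
(0,0): S=124.0000. Δ = (V_up−V_dn)/(S_up−S_dn) = (28.9530−0.0000)/(186.0000−83.0800) = 0.2813. V = [p*·28.9530 + (1−p*)·0.0000]/1.29 = 16.7655. B = V − Δ·S = -18.1176.
Self-financing check: at every node Δ·S+B equals the discounted successor values.

(0,0): Delta=0.2813 Bond=-18.1176
(1,0): Delta=0.0000 Bond=0.0000
(1,1): Delta=0.3239 Bond=-31.2879
V0=16.7655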